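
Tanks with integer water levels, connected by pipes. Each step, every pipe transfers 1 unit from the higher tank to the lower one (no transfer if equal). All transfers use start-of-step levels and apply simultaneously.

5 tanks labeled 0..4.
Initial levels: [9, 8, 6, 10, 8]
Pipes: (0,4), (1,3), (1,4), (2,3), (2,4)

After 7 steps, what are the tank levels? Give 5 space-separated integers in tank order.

Step 1: flows [0->4,3->1,1=4,3->2,4->2] -> levels [8 9 8 8 8]
Step 2: flows [0=4,1->3,1->4,2=3,2=4] -> levels [8 7 8 9 9]
Step 3: flows [4->0,3->1,4->1,3->2,4->2] -> levels [9 9 10 7 6]
Step 4: flows [0->4,1->3,1->4,2->3,2->4] -> levels [8 7 8 9 9]
  -> period-2 cycle: step 4 state = step 2 state
  -> state at step 7: (7-2) mod 2 = 1, same as step 3 -> [9 9 10 7 6]

Answer: 9 9 10 7 6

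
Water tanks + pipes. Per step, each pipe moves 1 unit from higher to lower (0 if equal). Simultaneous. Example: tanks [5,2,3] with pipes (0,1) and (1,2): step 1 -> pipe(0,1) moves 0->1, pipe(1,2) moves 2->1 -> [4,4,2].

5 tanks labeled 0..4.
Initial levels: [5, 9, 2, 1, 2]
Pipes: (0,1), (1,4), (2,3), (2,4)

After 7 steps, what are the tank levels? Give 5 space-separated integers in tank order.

Answer: 5 3 2 4 5

Derivation:
Step 1: flows [1->0,1->4,2->3,2=4] -> levels [6 7 1 2 3]
Step 2: flows [1->0,1->4,3->2,4->2] -> levels [7 5 3 1 3]
Step 3: flows [0->1,1->4,2->3,2=4] -> levels [6 5 2 2 4]
Step 4: flows [0->1,1->4,2=3,4->2] -> levels [5 5 3 2 4]
Step 5: flows [0=1,1->4,2->3,4->2] -> levels [5 4 3 3 4]
Step 6: flows [0->1,1=4,2=3,4->2] -> levels [4 5 4 3 3]
Step 7: flows [1->0,1->4,2->3,2->4] -> levels [5 3 2 4 5]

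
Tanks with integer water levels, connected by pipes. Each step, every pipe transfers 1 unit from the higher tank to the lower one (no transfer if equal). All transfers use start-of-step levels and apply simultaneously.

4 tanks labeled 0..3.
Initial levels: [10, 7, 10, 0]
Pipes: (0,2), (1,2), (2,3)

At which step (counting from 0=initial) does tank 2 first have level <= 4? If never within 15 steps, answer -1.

Step 1: flows [0=2,2->1,2->3] -> levels [10 8 8 1]
Step 2: flows [0->2,1=2,2->3] -> levels [9 8 8 2]
Step 3: flows [0->2,1=2,2->3] -> levels [8 8 8 3]
Step 4: flows [0=2,1=2,2->3] -> levels [8 8 7 4]
Step 5: flows [0->2,1->2,2->3] -> levels [7 7 8 5]
Step 6: flows [2->0,2->1,2->3] -> levels [8 8 5 6]
Step 7: flows [0->2,1->2,3->2] -> levels [7 7 8 5]
  -> period-2 cycle (repeats step 5); tank 2 never drops to <=4
Tank 2 never reaches <=4 within 15 steps

Answer: -1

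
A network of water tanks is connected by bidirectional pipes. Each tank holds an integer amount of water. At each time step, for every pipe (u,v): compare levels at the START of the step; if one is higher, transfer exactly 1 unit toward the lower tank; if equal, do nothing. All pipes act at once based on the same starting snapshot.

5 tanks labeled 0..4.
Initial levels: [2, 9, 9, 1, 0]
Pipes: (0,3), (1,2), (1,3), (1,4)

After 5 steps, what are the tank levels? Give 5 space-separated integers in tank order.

Answer: 4 5 5 3 4

Derivation:
Step 1: flows [0->3,1=2,1->3,1->4] -> levels [1 7 9 3 1]
Step 2: flows [3->0,2->1,1->3,1->4] -> levels [2 6 8 3 2]
Step 3: flows [3->0,2->1,1->3,1->4] -> levels [3 5 7 3 3]
Step 4: flows [0=3,2->1,1->3,1->4] -> levels [3 4 6 4 4]
Step 5: flows [3->0,2->1,1=3,1=4] -> levels [4 5 5 3 4]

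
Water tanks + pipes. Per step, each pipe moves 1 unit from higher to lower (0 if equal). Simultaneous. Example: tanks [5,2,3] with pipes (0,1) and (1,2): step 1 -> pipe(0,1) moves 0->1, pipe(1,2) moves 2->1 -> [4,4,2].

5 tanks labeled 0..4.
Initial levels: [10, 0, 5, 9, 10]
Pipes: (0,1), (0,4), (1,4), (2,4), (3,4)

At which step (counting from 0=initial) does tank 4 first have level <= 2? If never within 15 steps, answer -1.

Answer: -1

Derivation:
Step 1: flows [0->1,0=4,4->1,4->2,4->3] -> levels [9 2 6 10 7]
Step 2: flows [0->1,0->4,4->1,4->2,3->4] -> levels [7 4 7 9 7]
Step 3: flows [0->1,0=4,4->1,2=4,3->4] -> levels [6 6 7 8 7]
Step 4: flows [0=1,4->0,4->1,2=4,3->4] -> levels [7 7 7 7 6]
Step 5: flows [0=1,0->4,1->4,2->4,3->4] -> levels [6 6 6 6 10]
Step 6: flows [0=1,4->0,4->1,4->2,4->3] -> levels [7 7 7 7 6]
  -> period-2 cycle (repeats step 4); tank 4 never drops to <=2
Tank 4 never reaches <=2 within 15 steps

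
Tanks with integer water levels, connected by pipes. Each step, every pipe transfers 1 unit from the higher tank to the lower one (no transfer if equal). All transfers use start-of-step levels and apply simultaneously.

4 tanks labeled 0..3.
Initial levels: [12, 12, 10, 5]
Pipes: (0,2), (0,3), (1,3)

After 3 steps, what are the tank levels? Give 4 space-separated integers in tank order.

Step 1: flows [0->2,0->3,1->3] -> levels [10 11 11 7]
Step 2: flows [2->0,0->3,1->3] -> levels [10 10 10 9]
Step 3: flows [0=2,0->3,1->3] -> levels [9 9 10 11]

Answer: 9 9 10 11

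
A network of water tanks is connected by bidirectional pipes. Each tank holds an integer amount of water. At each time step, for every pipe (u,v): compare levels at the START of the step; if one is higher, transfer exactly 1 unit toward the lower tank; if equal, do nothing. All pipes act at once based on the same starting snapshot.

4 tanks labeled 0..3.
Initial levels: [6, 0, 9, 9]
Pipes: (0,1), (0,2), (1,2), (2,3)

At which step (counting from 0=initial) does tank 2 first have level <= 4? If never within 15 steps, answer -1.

Answer: -1

Derivation:
Step 1: flows [0->1,2->0,2->1,2=3] -> levels [6 2 7 9]
Step 2: flows [0->1,2->0,2->1,3->2] -> levels [6 4 6 8]
Step 3: flows [0->1,0=2,2->1,3->2] -> levels [5 6 6 7]
Step 4: flows [1->0,2->0,1=2,3->2] -> levels [7 5 6 6]
Step 5: flows [0->1,0->2,2->1,2=3] -> levels [5 7 6 6]
Step 6: flows [1->0,2->0,1->2,2=3] -> levels [7 5 6 6]
  -> period-2 cycle (repeats step 4); tank 2 never drops to <=4
Tank 2 never reaches <=4 within 15 steps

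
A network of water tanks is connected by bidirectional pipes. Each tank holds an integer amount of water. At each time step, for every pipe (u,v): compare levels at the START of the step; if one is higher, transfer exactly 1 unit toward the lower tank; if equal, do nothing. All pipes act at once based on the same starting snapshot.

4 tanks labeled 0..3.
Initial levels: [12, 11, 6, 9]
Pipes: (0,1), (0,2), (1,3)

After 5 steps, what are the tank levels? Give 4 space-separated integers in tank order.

Step 1: flows [0->1,0->2,1->3] -> levels [10 11 7 10]
Step 2: flows [1->0,0->2,1->3] -> levels [10 9 8 11]
Step 3: flows [0->1,0->2,3->1] -> levels [8 11 9 10]
Step 4: flows [1->0,2->0,1->3] -> levels [10 9 8 11]
  -> period-2 cycle: step 4 state = step 2 state
  -> state at step 5: (5-2) mod 2 = 1, same as step 3 -> [8 11 9 10]

Answer: 8 11 9 10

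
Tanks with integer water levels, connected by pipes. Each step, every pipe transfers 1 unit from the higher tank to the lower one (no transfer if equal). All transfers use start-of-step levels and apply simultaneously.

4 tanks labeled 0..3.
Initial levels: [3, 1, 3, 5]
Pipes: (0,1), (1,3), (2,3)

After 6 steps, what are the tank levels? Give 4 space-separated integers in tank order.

Step 1: flows [0->1,3->1,3->2] -> levels [2 3 4 3]
Step 2: flows [1->0,1=3,2->3] -> levels [3 2 3 4]
Step 3: flows [0->1,3->1,3->2] -> levels [2 4 4 2]
Step 4: flows [1->0,1->3,2->3] -> levels [3 2 3 4]
  -> period-2 cycle: step 4 state = step 2 state
  -> state at step 6: (6-2) mod 2 = 0, same as step 2 -> [3 2 3 4]

Answer: 3 2 3 4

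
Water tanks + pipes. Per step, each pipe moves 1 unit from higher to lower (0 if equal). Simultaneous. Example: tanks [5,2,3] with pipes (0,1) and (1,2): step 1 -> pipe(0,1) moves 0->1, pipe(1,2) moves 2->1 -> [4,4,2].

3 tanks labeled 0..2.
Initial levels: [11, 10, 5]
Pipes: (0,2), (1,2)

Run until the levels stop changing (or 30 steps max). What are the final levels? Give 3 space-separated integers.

Answer: 8 8 10

Derivation:
Step 1: flows [0->2,1->2] -> levels [10 9 7]
Step 2: flows [0->2,1->2] -> levels [9 8 9]
Step 3: flows [0=2,2->1] -> levels [9 9 8]
Step 4: flows [0->2,1->2] -> levels [8 8 10]
Step 5: flows [2->0,2->1] -> levels [9 9 8]
  -> period-2 cycle: step 5 state = step 3 state; never stabilizes
  -> state at step 30: (30-3) mod 2 = 1, same as step 4 -> [8 8 10]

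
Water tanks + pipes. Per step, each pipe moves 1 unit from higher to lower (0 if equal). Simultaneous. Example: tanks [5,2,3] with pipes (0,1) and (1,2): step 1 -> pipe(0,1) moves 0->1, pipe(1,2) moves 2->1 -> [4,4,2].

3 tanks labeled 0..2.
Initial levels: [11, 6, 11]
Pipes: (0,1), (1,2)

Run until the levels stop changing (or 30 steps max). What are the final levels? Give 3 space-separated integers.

Step 1: flows [0->1,2->1] -> levels [10 8 10]
Step 2: flows [0->1,2->1] -> levels [9 10 9]
Step 3: flows [1->0,1->2] -> levels [10 8 10]
  -> period-2 cycle: step 3 state = step 1 state; never stabilizes
  -> state at step 30: (30-1) mod 2 = 1, same as step 2 -> [9 10 9]

Answer: 9 10 9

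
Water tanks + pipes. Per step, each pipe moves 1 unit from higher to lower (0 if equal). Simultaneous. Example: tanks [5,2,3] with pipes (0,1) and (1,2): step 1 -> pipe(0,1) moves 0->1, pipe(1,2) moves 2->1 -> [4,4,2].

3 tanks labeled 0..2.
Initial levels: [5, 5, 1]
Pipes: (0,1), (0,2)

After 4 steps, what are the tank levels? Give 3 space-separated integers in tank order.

Answer: 5 3 3

Derivation:
Step 1: flows [0=1,0->2] -> levels [4 5 2]
Step 2: flows [1->0,0->2] -> levels [4 4 3]
Step 3: flows [0=1,0->2] -> levels [3 4 4]
Step 4: flows [1->0,2->0] -> levels [5 3 3]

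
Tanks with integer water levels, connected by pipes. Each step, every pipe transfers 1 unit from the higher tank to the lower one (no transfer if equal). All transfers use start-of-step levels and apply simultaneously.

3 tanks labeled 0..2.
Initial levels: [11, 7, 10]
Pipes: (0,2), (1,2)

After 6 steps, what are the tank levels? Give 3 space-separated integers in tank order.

Step 1: flows [0->2,2->1] -> levels [10 8 10]
Step 2: flows [0=2,2->1] -> levels [10 9 9]
Step 3: flows [0->2,1=2] -> levels [9 9 10]
Step 4: flows [2->0,2->1] -> levels [10 10 8]
Step 5: flows [0->2,1->2] -> levels [9 9 10]
  -> period-2 cycle: step 5 state = step 3 state
  -> state at step 6: (6-3) mod 2 = 1, same as step 4 -> [10 10 8]

Answer: 10 10 8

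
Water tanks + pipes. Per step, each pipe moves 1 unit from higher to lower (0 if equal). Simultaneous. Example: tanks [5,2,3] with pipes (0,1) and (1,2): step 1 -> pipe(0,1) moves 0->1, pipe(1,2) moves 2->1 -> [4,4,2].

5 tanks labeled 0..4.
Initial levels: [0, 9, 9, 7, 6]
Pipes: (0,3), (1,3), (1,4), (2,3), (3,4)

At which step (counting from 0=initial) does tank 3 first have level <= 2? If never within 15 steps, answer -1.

Answer: -1

Derivation:
Step 1: flows [3->0,1->3,1->4,2->3,3->4] -> levels [1 7 8 7 8]
Step 2: flows [3->0,1=3,4->1,2->3,4->3] -> levels [2 8 7 8 6]
Step 3: flows [3->0,1=3,1->4,3->2,3->4] -> levels [3 7 8 5 8]
Step 4: flows [3->0,1->3,4->1,2->3,4->3] -> levels [4 7 7 7 6]
Step 5: flows [3->0,1=3,1->4,2=3,3->4] -> levels [5 6 7 5 8]
Step 6: flows [0=3,1->3,4->1,2->3,4->3] -> levels [5 6 6 8 6]
Step 7: flows [3->0,3->1,1=4,3->2,3->4] -> levels [6 7 7 4 7]
Step 8: flows [0->3,1->3,1=4,2->3,4->3] -> levels [5 6 6 8 6]
  -> period-2 cycle (repeats step 6); tank 3 never drops to <=2
Tank 3 never reaches <=2 within 15 steps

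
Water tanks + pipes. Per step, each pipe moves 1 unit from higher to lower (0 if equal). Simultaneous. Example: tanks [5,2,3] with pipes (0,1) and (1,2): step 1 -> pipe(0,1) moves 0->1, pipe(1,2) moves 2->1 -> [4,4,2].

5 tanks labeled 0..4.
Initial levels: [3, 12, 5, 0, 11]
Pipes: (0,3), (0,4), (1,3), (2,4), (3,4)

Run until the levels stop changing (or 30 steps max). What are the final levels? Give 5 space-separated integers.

Step 1: flows [0->3,4->0,1->3,4->2,4->3] -> levels [3 11 6 3 8]
Step 2: flows [0=3,4->0,1->3,4->2,4->3] -> levels [4 10 7 5 5]
Step 3: flows [3->0,4->0,1->3,2->4,3=4] -> levels [6 9 6 5 5]
Step 4: flows [0->3,0->4,1->3,2->4,3=4] -> levels [4 8 5 7 7]
Step 5: flows [3->0,4->0,1->3,4->2,3=4] -> levels [6 7 6 7 5]
Step 6: flows [3->0,0->4,1=3,2->4,3->4] -> levels [6 7 5 5 8]
Step 7: flows [0->3,4->0,1->3,4->2,4->3] -> levels [6 6 6 8 5]
Step 8: flows [3->0,0->4,3->1,2->4,3->4] -> levels [6 7 5 5 8]
  -> period-2 cycle: step 8 state = step 6 state; never stabilizes
  -> state at step 30: (30-6) mod 2 = 0, same as step 6 -> [6 7 5 5 8]

Answer: 6 7 5 5 8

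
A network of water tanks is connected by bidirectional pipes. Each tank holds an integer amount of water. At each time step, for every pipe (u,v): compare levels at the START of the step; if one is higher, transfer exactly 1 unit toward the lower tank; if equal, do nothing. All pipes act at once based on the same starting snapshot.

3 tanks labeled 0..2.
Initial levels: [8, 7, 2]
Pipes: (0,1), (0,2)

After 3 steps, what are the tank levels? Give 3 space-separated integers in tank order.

Answer: 6 6 5

Derivation:
Step 1: flows [0->1,0->2] -> levels [6 8 3]
Step 2: flows [1->0,0->2] -> levels [6 7 4]
Step 3: flows [1->0,0->2] -> levels [6 6 5]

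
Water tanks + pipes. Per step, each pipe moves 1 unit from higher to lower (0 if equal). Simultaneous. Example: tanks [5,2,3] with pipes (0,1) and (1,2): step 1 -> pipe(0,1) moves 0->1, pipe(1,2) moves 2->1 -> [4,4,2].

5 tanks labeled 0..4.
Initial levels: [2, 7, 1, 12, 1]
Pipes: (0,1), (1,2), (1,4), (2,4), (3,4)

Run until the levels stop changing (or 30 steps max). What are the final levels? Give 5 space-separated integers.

Step 1: flows [1->0,1->2,1->4,2=4,3->4] -> levels [3 4 2 11 3]
Step 2: flows [1->0,1->2,1->4,4->2,3->4] -> levels [4 1 4 10 4]
Step 3: flows [0->1,2->1,4->1,2=4,3->4] -> levels [3 4 3 9 4]
Step 4: flows [1->0,1->2,1=4,4->2,3->4] -> levels [4 2 5 8 4]
Step 5: flows [0->1,2->1,4->1,2->4,3->4] -> levels [3 5 3 7 5]
Step 6: flows [1->0,1->2,1=4,4->2,3->4] -> levels [4 3 5 6 5]
Step 7: flows [0->1,2->1,4->1,2=4,3->4] -> levels [3 6 4 5 5]
Step 8: flows [1->0,1->2,1->4,4->2,3=4] -> levels [4 3 6 5 5]
Step 9: flows [0->1,2->1,4->1,2->4,3=4] -> levels [3 6 4 5 5]
  -> period-2 cycle: step 9 state = step 7 state; never stabilizes
  -> state at step 30: (30-7) mod 2 = 1, same as step 8 -> [4 3 6 5 5]

Answer: 4 3 6 5 5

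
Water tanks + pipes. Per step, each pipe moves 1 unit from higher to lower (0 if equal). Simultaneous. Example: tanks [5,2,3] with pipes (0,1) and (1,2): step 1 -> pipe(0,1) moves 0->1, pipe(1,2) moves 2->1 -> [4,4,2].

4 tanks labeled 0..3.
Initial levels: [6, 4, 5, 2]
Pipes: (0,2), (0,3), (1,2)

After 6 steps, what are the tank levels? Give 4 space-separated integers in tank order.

Answer: 5 5 3 4

Derivation:
Step 1: flows [0->2,0->3,2->1] -> levels [4 5 5 3]
Step 2: flows [2->0,0->3,1=2] -> levels [4 5 4 4]
Step 3: flows [0=2,0=3,1->2] -> levels [4 4 5 4]
Step 4: flows [2->0,0=3,2->1] -> levels [5 5 3 4]
Step 5: flows [0->2,0->3,1->2] -> levels [3 4 5 5]
Step 6: flows [2->0,3->0,2->1] -> levels [5 5 3 4]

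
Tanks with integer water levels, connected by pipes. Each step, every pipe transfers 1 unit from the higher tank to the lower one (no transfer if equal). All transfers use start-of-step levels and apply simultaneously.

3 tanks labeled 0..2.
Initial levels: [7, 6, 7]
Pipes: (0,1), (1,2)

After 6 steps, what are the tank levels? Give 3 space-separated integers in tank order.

Step 1: flows [0->1,2->1] -> levels [6 8 6]
Step 2: flows [1->0,1->2] -> levels [7 6 7]
  -> period-2 cycle: step 2 state = step 0 state
  -> state at step 6: (6-0) mod 2 = 0, same as step 0 -> [7 6 7]

Answer: 7 6 7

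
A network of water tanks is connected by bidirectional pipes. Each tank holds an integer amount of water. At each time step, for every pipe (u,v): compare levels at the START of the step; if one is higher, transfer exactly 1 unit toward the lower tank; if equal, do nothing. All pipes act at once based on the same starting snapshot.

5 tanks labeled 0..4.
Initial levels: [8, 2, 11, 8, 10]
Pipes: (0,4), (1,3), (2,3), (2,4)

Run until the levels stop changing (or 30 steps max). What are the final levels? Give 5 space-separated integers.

Answer: 9 7 9 6 8

Derivation:
Step 1: flows [4->0,3->1,2->3,2->4] -> levels [9 3 9 8 10]
Step 2: flows [4->0,3->1,2->3,4->2] -> levels [10 4 9 8 8]
Step 3: flows [0->4,3->1,2->3,2->4] -> levels [9 5 7 8 10]
Step 4: flows [4->0,3->1,3->2,4->2] -> levels [10 6 9 6 8]
Step 5: flows [0->4,1=3,2->3,2->4] -> levels [9 6 7 7 10]
Step 6: flows [4->0,3->1,2=3,4->2] -> levels [10 7 8 6 8]
Step 7: flows [0->4,1->3,2->3,2=4] -> levels [9 6 7 8 9]
Step 8: flows [0=4,3->1,3->2,4->2] -> levels [9 7 9 6 8]
Step 9: flows [0->4,1->3,2->3,2->4] -> levels [8 6 7 8 10]
Step 10: flows [4->0,3->1,3->2,4->2] -> levels [9 7 9 6 8]
  -> period-2 cycle: step 10 state = step 8 state; never stabilizes
  -> state at step 30: (30-8) mod 2 = 0, same as step 8 -> [9 7 9 6 8]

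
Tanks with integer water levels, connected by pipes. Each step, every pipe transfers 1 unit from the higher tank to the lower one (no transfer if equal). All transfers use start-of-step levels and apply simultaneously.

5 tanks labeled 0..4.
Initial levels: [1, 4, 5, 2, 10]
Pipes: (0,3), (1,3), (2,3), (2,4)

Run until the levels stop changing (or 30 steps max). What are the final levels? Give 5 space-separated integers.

Answer: 4 4 6 3 5

Derivation:
Step 1: flows [3->0,1->3,2->3,4->2] -> levels [2 3 5 3 9]
Step 2: flows [3->0,1=3,2->3,4->2] -> levels [3 3 5 3 8]
Step 3: flows [0=3,1=3,2->3,4->2] -> levels [3 3 5 4 7]
Step 4: flows [3->0,3->1,2->3,4->2] -> levels [4 4 5 3 6]
Step 5: flows [0->3,1->3,2->3,4->2] -> levels [3 3 5 6 5]
Step 6: flows [3->0,3->1,3->2,2=4] -> levels [4 4 6 3 5]
Step 7: flows [0->3,1->3,2->3,2->4] -> levels [3 3 4 6 6]
Step 8: flows [3->0,3->1,3->2,4->2] -> levels [4 4 6 3 5]
  -> period-2 cycle: step 8 state = step 6 state; never stabilizes
  -> state at step 30: (30-6) mod 2 = 0, same as step 6 -> [4 4 6 3 5]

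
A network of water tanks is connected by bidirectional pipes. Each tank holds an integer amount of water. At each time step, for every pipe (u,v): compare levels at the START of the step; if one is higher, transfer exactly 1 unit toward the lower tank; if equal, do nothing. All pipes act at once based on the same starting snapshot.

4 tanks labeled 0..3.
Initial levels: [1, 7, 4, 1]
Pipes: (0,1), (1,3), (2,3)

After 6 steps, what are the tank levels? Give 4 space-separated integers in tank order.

Answer: 4 2 3 4

Derivation:
Step 1: flows [1->0,1->3,2->3] -> levels [2 5 3 3]
Step 2: flows [1->0,1->3,2=3] -> levels [3 3 3 4]
Step 3: flows [0=1,3->1,3->2] -> levels [3 4 4 2]
Step 4: flows [1->0,1->3,2->3] -> levels [4 2 3 4]
Step 5: flows [0->1,3->1,3->2] -> levels [3 4 4 2]
  -> period-2 cycle: step 5 state = step 3 state
  -> state at step 6: (6-3) mod 2 = 1, same as step 4 -> [4 2 3 4]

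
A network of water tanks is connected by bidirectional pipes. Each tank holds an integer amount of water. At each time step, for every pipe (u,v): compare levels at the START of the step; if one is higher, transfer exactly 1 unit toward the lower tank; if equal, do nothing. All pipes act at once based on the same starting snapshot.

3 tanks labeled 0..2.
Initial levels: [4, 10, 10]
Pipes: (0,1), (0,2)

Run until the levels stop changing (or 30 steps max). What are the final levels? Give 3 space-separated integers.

Answer: 8 8 8

Derivation:
Step 1: flows [1->0,2->0] -> levels [6 9 9]
Step 2: flows [1->0,2->0] -> levels [8 8 8]
Step 3: flows [0=1,0=2] -> levels [8 8 8]
  -> stable (no change)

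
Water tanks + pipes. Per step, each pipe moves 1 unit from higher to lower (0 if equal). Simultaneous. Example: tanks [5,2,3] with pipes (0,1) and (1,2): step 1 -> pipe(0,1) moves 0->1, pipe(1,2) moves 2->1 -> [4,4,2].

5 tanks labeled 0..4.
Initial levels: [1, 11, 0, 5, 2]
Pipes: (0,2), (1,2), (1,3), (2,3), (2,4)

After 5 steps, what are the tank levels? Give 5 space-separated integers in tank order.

Answer: 4 4 3 4 4

Derivation:
Step 1: flows [0->2,1->2,1->3,3->2,4->2] -> levels [0 9 4 5 1]
Step 2: flows [2->0,1->2,1->3,3->2,2->4] -> levels [1 7 4 5 2]
Step 3: flows [2->0,1->2,1->3,3->2,2->4] -> levels [2 5 4 5 3]
Step 4: flows [2->0,1->2,1=3,3->2,2->4] -> levels [3 4 4 4 4]
Step 5: flows [2->0,1=2,1=3,2=3,2=4] -> levels [4 4 3 4 4]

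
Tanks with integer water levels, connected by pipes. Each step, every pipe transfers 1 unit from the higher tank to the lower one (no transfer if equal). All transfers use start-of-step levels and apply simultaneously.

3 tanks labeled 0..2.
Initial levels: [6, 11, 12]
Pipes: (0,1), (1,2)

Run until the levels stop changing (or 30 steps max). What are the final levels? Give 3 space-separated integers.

Answer: 10 9 10

Derivation:
Step 1: flows [1->0,2->1] -> levels [7 11 11]
Step 2: flows [1->0,1=2] -> levels [8 10 11]
Step 3: flows [1->0,2->1] -> levels [9 10 10]
Step 4: flows [1->0,1=2] -> levels [10 9 10]
Step 5: flows [0->1,2->1] -> levels [9 11 9]
Step 6: flows [1->0,1->2] -> levels [10 9 10]
  -> period-2 cycle: step 6 state = step 4 state; never stabilizes
  -> state at step 30: (30-4) mod 2 = 0, same as step 4 -> [10 9 10]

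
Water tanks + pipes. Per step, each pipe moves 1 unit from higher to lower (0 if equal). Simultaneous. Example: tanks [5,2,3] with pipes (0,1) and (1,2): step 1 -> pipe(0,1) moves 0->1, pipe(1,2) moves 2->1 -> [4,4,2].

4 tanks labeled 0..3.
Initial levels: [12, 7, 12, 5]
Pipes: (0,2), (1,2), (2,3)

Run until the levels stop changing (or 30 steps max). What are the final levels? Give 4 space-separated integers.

Answer: 9 9 9 9

Derivation:
Step 1: flows [0=2,2->1,2->3] -> levels [12 8 10 6]
Step 2: flows [0->2,2->1,2->3] -> levels [11 9 9 7]
Step 3: flows [0->2,1=2,2->3] -> levels [10 9 9 8]
Step 4: flows [0->2,1=2,2->3] -> levels [9 9 9 9]
Step 5: flows [0=2,1=2,2=3] -> levels [9 9 9 9]
  -> stable (no change)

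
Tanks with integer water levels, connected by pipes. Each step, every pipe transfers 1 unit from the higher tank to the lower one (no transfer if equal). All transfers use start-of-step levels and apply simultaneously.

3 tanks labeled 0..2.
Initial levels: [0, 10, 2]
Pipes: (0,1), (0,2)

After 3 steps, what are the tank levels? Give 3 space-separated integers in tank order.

Answer: 3 7 2

Derivation:
Step 1: flows [1->0,2->0] -> levels [2 9 1]
Step 2: flows [1->0,0->2] -> levels [2 8 2]
Step 3: flows [1->0,0=2] -> levels [3 7 2]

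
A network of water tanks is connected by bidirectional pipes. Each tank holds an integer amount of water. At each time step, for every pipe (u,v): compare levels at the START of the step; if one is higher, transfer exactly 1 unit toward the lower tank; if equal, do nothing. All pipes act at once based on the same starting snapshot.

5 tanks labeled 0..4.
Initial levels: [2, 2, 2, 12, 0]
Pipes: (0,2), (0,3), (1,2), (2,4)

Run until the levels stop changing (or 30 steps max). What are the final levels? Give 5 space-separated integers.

Step 1: flows [0=2,3->0,1=2,2->4] -> levels [3 2 1 11 1]
Step 2: flows [0->2,3->0,1->2,2=4] -> levels [3 1 3 10 1]
Step 3: flows [0=2,3->0,2->1,2->4] -> levels [4 2 1 9 2]
Step 4: flows [0->2,3->0,1->2,4->2] -> levels [4 1 4 8 1]
Step 5: flows [0=2,3->0,2->1,2->4] -> levels [5 2 2 7 2]
Step 6: flows [0->2,3->0,1=2,2=4] -> levels [5 2 3 6 2]
Step 7: flows [0->2,3->0,2->1,2->4] -> levels [5 3 2 5 3]
Step 8: flows [0->2,0=3,1->2,4->2] -> levels [4 2 5 5 2]
Step 9: flows [2->0,3->0,2->1,2->4] -> levels [6 3 2 4 3]
Step 10: flows [0->2,0->3,1->2,4->2] -> levels [4 2 5 5 2]
  -> period-2 cycle: step 10 state = step 8 state; never stabilizes
  -> state at step 30: (30-8) mod 2 = 0, same as step 8 -> [4 2 5 5 2]

Answer: 4 2 5 5 2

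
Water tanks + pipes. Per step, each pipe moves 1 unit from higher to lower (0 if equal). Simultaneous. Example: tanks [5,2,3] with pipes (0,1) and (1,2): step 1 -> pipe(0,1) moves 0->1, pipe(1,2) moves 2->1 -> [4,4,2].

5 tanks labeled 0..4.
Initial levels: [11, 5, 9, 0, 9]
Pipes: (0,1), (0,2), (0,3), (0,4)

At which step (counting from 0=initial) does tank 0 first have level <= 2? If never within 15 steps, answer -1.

Answer: -1

Derivation:
Step 1: flows [0->1,0->2,0->3,0->4] -> levels [7 6 10 1 10]
Step 2: flows [0->1,2->0,0->3,4->0] -> levels [7 7 9 2 9]
Step 3: flows [0=1,2->0,0->3,4->0] -> levels [8 7 8 3 8]
Step 4: flows [0->1,0=2,0->3,0=4] -> levels [6 8 8 4 8]
Step 5: flows [1->0,2->0,0->3,4->0] -> levels [8 7 7 5 7]
Step 6: flows [0->1,0->2,0->3,0->4] -> levels [4 8 8 6 8]
Step 7: flows [1->0,2->0,3->0,4->0] -> levels [8 7 7 5 7]
  -> period-2 cycle (repeats step 5); tank 0 never drops to <=2
Tank 0 never reaches <=2 within 15 steps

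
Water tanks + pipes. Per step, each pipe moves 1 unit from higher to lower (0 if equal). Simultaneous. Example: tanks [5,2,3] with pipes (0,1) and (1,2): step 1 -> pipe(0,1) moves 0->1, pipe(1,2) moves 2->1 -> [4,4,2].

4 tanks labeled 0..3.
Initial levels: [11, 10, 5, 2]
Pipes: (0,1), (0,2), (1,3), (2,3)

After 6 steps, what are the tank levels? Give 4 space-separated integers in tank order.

Answer: 8 6 6 8

Derivation:
Step 1: flows [0->1,0->2,1->3,2->3] -> levels [9 10 5 4]
Step 2: flows [1->0,0->2,1->3,2->3] -> levels [9 8 5 6]
Step 3: flows [0->1,0->2,1->3,3->2] -> levels [7 8 7 6]
Step 4: flows [1->0,0=2,1->3,2->3] -> levels [8 6 6 8]
Step 5: flows [0->1,0->2,3->1,3->2] -> levels [6 8 8 6]
Step 6: flows [1->0,2->0,1->3,2->3] -> levels [8 6 6 8]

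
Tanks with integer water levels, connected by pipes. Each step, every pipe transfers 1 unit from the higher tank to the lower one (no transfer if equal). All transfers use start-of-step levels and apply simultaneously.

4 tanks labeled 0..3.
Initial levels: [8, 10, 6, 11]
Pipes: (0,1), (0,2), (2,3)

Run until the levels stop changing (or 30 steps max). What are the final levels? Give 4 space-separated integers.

Step 1: flows [1->0,0->2,3->2] -> levels [8 9 8 10]
Step 2: flows [1->0,0=2,3->2] -> levels [9 8 9 9]
Step 3: flows [0->1,0=2,2=3] -> levels [8 9 9 9]
Step 4: flows [1->0,2->0,2=3] -> levels [10 8 8 9]
Step 5: flows [0->1,0->2,3->2] -> levels [8 9 10 8]
Step 6: flows [1->0,2->0,2->3] -> levels [10 8 8 9]
  -> period-2 cycle: step 6 state = step 4 state; never stabilizes
  -> state at step 30: (30-4) mod 2 = 0, same as step 4 -> [10 8 8 9]

Answer: 10 8 8 9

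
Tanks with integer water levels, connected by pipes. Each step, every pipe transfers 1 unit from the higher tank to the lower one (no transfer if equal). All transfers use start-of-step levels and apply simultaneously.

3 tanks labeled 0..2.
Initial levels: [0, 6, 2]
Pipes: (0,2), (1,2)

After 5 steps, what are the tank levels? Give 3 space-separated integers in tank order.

Answer: 2 2 4

Derivation:
Step 1: flows [2->0,1->2] -> levels [1 5 2]
Step 2: flows [2->0,1->2] -> levels [2 4 2]
Step 3: flows [0=2,1->2] -> levels [2 3 3]
Step 4: flows [2->0,1=2] -> levels [3 3 2]
Step 5: flows [0->2,1->2] -> levels [2 2 4]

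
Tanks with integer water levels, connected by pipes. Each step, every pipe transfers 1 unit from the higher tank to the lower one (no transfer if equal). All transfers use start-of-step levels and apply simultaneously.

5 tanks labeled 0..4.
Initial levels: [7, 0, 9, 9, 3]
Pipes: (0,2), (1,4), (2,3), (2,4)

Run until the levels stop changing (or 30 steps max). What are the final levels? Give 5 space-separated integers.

Step 1: flows [2->0,4->1,2=3,2->4] -> levels [8 1 7 9 3]
Step 2: flows [0->2,4->1,3->2,2->4] -> levels [7 2 8 8 3]
Step 3: flows [2->0,4->1,2=3,2->4] -> levels [8 3 6 8 3]
Step 4: flows [0->2,1=4,3->2,2->4] -> levels [7 3 7 7 4]
Step 5: flows [0=2,4->1,2=3,2->4] -> levels [7 4 6 7 4]
Step 6: flows [0->2,1=4,3->2,2->4] -> levels [6 4 7 6 5]
Step 7: flows [2->0,4->1,2->3,2->4] -> levels [7 5 4 7 5]
Step 8: flows [0->2,1=4,3->2,4->2] -> levels [6 5 7 6 4]
Step 9: flows [2->0,1->4,2->3,2->4] -> levels [7 4 4 7 6]
Step 10: flows [0->2,4->1,3->2,4->2] -> levels [6 5 7 6 4]
  -> period-2 cycle: step 10 state = step 8 state; never stabilizes
  -> state at step 30: (30-8) mod 2 = 0, same as step 8 -> [6 5 7 6 4]

Answer: 6 5 7 6 4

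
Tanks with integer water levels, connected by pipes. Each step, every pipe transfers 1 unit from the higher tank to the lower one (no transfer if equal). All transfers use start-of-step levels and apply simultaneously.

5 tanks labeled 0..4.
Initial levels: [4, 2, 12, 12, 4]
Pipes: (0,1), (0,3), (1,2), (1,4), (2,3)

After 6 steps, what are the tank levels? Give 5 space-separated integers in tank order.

Step 1: flows [0->1,3->0,2->1,4->1,2=3] -> levels [4 5 11 11 3]
Step 2: flows [1->0,3->0,2->1,1->4,2=3] -> levels [6 4 10 10 4]
Step 3: flows [0->1,3->0,2->1,1=4,2=3] -> levels [6 6 9 9 4]
Step 4: flows [0=1,3->0,2->1,1->4,2=3] -> levels [7 6 8 8 5]
Step 5: flows [0->1,3->0,2->1,1->4,2=3] -> levels [7 7 7 7 6]
Step 6: flows [0=1,0=3,1=2,1->4,2=3] -> levels [7 6 7 7 7]

Answer: 7 6 7 7 7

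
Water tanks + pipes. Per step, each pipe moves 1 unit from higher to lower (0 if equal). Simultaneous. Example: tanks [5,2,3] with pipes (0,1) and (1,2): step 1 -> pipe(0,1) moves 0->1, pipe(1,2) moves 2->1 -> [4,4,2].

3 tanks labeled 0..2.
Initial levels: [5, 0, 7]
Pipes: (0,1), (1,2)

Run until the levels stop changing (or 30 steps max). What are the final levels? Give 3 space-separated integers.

Answer: 4 4 4

Derivation:
Step 1: flows [0->1,2->1] -> levels [4 2 6]
Step 2: flows [0->1,2->1] -> levels [3 4 5]
Step 3: flows [1->0,2->1] -> levels [4 4 4]
Step 4: flows [0=1,1=2] -> levels [4 4 4]
  -> stable (no change)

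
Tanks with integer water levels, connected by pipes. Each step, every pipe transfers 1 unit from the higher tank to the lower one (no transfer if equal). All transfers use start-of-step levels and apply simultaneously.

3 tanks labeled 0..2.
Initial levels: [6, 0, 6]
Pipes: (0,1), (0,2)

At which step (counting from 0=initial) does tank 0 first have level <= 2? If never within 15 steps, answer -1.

Step 1: flows [0->1,0=2] -> levels [5 1 6]
Step 2: flows [0->1,2->0] -> levels [5 2 5]
Step 3: flows [0->1,0=2] -> levels [4 3 5]
Step 4: flows [0->1,2->0] -> levels [4 4 4]
Step 5: flows [0=1,0=2] -> levels [4 4 4]
  -> stable; tank 0 stays at 4 > 2
Tank 0 never reaches <=2 within 15 steps

Answer: -1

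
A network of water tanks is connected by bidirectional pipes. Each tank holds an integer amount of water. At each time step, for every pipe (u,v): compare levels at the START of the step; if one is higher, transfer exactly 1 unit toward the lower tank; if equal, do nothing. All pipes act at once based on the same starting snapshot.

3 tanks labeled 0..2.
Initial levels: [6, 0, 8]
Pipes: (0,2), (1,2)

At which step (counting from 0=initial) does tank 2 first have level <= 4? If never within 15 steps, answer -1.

Step 1: flows [2->0,2->1] -> levels [7 1 6]
Step 2: flows [0->2,2->1] -> levels [6 2 6]
Step 3: flows [0=2,2->1] -> levels [6 3 5]
Step 4: flows [0->2,2->1] -> levels [5 4 5]
Step 5: flows [0=2,2->1] -> levels [5 5 4]
Tank 2 first reaches <=4 at step 5

Answer: 5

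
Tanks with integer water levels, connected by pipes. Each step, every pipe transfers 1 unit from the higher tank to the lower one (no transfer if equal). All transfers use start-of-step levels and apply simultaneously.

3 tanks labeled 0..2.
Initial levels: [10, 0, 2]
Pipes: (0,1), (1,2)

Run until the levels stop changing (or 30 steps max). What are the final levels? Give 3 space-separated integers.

Step 1: flows [0->1,2->1] -> levels [9 2 1]
Step 2: flows [0->1,1->2] -> levels [8 2 2]
Step 3: flows [0->1,1=2] -> levels [7 3 2]
Step 4: flows [0->1,1->2] -> levels [6 3 3]
Step 5: flows [0->1,1=2] -> levels [5 4 3]
Step 6: flows [0->1,1->2] -> levels [4 4 4]
Step 7: flows [0=1,1=2] -> levels [4 4 4]
  -> stable (no change)

Answer: 4 4 4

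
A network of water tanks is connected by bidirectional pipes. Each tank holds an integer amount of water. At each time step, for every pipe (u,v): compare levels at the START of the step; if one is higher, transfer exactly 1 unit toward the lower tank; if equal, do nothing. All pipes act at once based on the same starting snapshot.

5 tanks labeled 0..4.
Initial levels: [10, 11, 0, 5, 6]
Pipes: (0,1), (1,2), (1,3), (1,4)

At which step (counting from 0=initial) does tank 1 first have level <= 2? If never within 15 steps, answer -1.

Step 1: flows [1->0,1->2,1->3,1->4] -> levels [11 7 1 6 7]
Step 2: flows [0->1,1->2,1->3,1=4] -> levels [10 6 2 7 7]
Step 3: flows [0->1,1->2,3->1,4->1] -> levels [9 8 3 6 6]
Step 4: flows [0->1,1->2,1->3,1->4] -> levels [8 6 4 7 7]
Step 5: flows [0->1,1->2,3->1,4->1] -> levels [7 8 5 6 6]
Step 6: flows [1->0,1->2,1->3,1->4] -> levels [8 4 6 7 7]
Step 7: flows [0->1,2->1,3->1,4->1] -> levels [7 8 5 6 6]
  -> period-2 cycle (repeats step 5); tank 1 never drops to <=2
Tank 1 never reaches <=2 within 15 steps

Answer: -1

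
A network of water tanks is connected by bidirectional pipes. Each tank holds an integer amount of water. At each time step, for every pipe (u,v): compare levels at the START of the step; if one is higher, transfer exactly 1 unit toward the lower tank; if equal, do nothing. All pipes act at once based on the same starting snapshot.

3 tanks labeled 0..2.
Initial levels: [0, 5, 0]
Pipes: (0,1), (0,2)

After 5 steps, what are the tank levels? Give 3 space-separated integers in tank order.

Answer: 3 1 1

Derivation:
Step 1: flows [1->0,0=2] -> levels [1 4 0]
Step 2: flows [1->0,0->2] -> levels [1 3 1]
Step 3: flows [1->0,0=2] -> levels [2 2 1]
Step 4: flows [0=1,0->2] -> levels [1 2 2]
Step 5: flows [1->0,2->0] -> levels [3 1 1]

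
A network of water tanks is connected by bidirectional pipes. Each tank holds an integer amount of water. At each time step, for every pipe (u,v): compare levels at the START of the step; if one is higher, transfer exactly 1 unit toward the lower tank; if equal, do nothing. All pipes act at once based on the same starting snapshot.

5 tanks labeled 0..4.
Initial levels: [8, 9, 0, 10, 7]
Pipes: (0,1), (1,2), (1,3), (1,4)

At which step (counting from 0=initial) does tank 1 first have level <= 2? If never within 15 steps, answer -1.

Answer: -1

Derivation:
Step 1: flows [1->0,1->2,3->1,1->4] -> levels [9 7 1 9 8]
Step 2: flows [0->1,1->2,3->1,4->1] -> levels [8 9 2 8 7]
Step 3: flows [1->0,1->2,1->3,1->4] -> levels [9 5 3 9 8]
Step 4: flows [0->1,1->2,3->1,4->1] -> levels [8 7 4 8 7]
Step 5: flows [0->1,1->2,3->1,1=4] -> levels [7 8 5 7 7]
Step 6: flows [1->0,1->2,1->3,1->4] -> levels [8 4 6 8 8]
Step 7: flows [0->1,2->1,3->1,4->1] -> levels [7 8 5 7 7]
  -> period-2 cycle (repeats step 5); tank 1 never drops to <=2
Tank 1 never reaches <=2 within 15 steps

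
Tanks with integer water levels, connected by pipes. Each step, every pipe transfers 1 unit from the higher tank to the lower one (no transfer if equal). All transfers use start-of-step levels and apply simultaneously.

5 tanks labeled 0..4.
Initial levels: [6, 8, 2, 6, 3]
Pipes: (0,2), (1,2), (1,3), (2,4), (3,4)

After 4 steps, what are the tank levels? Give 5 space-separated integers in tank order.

Step 1: flows [0->2,1->2,1->3,4->2,3->4] -> levels [5 6 5 6 3]
Step 2: flows [0=2,1->2,1=3,2->4,3->4] -> levels [5 5 5 5 5]
Step 3: flows [0=2,1=2,1=3,2=4,3=4] -> levels [5 5 5 5 5]
  -> stable; steps 4..4 unchanged -> [5 5 5 5 5]

Answer: 5 5 5 5 5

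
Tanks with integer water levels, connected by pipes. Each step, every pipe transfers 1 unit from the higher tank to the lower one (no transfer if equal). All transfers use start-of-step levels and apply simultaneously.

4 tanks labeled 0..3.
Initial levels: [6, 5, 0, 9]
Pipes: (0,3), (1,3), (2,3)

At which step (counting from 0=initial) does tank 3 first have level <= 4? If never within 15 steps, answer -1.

Step 1: flows [3->0,3->1,3->2] -> levels [7 6 1 6]
Step 2: flows [0->3,1=3,3->2] -> levels [6 6 2 6]
Step 3: flows [0=3,1=3,3->2] -> levels [6 6 3 5]
Step 4: flows [0->3,1->3,3->2] -> levels [5 5 4 6]
Step 5: flows [3->0,3->1,3->2] -> levels [6 6 5 3]
Tank 3 first reaches <=4 at step 5

Answer: 5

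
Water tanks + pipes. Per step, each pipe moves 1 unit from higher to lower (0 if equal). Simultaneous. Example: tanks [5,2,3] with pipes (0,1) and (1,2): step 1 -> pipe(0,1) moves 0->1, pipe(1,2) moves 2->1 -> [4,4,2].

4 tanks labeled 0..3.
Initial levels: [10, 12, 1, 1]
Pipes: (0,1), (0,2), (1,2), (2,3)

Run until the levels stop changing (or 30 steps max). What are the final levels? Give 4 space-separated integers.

Step 1: flows [1->0,0->2,1->2,2=3] -> levels [10 10 3 1]
Step 2: flows [0=1,0->2,1->2,2->3] -> levels [9 9 4 2]
Step 3: flows [0=1,0->2,1->2,2->3] -> levels [8 8 5 3]
Step 4: flows [0=1,0->2,1->2,2->3] -> levels [7 7 6 4]
Step 5: flows [0=1,0->2,1->2,2->3] -> levels [6 6 7 5]
Step 6: flows [0=1,2->0,2->1,2->3] -> levels [7 7 4 6]
Step 7: flows [0=1,0->2,1->2,3->2] -> levels [6 6 7 5]
  -> period-2 cycle: step 7 state = step 5 state; never stabilizes
  -> state at step 30: (30-5) mod 2 = 1, same as step 6 -> [7 7 4 6]

Answer: 7 7 4 6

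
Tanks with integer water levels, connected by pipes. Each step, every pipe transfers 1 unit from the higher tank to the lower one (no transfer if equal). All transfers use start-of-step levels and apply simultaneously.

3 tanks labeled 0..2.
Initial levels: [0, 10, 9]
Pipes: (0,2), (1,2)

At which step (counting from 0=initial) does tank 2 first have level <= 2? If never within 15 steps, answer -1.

Answer: -1

Derivation:
Step 1: flows [2->0,1->2] -> levels [1 9 9]
Step 2: flows [2->0,1=2] -> levels [2 9 8]
Step 3: flows [2->0,1->2] -> levels [3 8 8]
Step 4: flows [2->0,1=2] -> levels [4 8 7]
Step 5: flows [2->0,1->2] -> levels [5 7 7]
Step 6: flows [2->0,1=2] -> levels [6 7 6]
Step 7: flows [0=2,1->2] -> levels [6 6 7]
Step 8: flows [2->0,2->1] -> levels [7 7 5]
Step 9: flows [0->2,1->2] -> levels [6 6 7]
  -> period-2 cycle (repeats step 7); tank 2 never drops to <=2
Tank 2 never reaches <=2 within 15 steps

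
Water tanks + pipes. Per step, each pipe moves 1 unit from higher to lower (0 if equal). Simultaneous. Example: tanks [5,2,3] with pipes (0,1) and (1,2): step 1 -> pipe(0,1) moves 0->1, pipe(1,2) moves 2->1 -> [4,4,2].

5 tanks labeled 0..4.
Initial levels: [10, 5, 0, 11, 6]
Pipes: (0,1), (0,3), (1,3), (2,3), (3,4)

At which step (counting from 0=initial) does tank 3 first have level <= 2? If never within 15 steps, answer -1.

Answer: -1

Derivation:
Step 1: flows [0->1,3->0,3->1,3->2,3->4] -> levels [10 7 1 7 7]
Step 2: flows [0->1,0->3,1=3,3->2,3=4] -> levels [8 8 2 7 7]
Step 3: flows [0=1,0->3,1->3,3->2,3=4] -> levels [7 7 3 8 7]
Step 4: flows [0=1,3->0,3->1,3->2,3->4] -> levels [8 8 4 4 8]
Step 5: flows [0=1,0->3,1->3,2=3,4->3] -> levels [7 7 4 7 7]
Step 6: flows [0=1,0=3,1=3,3->2,3=4] -> levels [7 7 5 6 7]
Step 7: flows [0=1,0->3,1->3,3->2,4->3] -> levels [6 6 6 8 6]
Step 8: flows [0=1,3->0,3->1,3->2,3->4] -> levels [7 7 7 4 7]
Step 9: flows [0=1,0->3,1->3,2->3,4->3] -> levels [6 6 6 8 6]
  -> period-2 cycle (repeats step 7); tank 3 never drops to <=2
Tank 3 never reaches <=2 within 15 steps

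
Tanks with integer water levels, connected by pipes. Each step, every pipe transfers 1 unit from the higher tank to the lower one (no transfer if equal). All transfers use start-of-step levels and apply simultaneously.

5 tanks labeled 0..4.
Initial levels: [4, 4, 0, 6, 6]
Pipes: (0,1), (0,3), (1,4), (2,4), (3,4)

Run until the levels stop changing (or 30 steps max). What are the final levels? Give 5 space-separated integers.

Answer: 5 4 2 4 5

Derivation:
Step 1: flows [0=1,3->0,4->1,4->2,3=4] -> levels [5 5 1 5 4]
Step 2: flows [0=1,0=3,1->4,4->2,3->4] -> levels [5 4 2 4 5]
Step 3: flows [0->1,0->3,4->1,4->2,4->3] -> levels [3 6 3 6 2]
Step 4: flows [1->0,3->0,1->4,2->4,3->4] -> levels [5 4 2 4 5]
  -> period-2 cycle: step 4 state = step 2 state; never stabilizes
  -> state at step 30: (30-2) mod 2 = 0, same as step 2 -> [5 4 2 4 5]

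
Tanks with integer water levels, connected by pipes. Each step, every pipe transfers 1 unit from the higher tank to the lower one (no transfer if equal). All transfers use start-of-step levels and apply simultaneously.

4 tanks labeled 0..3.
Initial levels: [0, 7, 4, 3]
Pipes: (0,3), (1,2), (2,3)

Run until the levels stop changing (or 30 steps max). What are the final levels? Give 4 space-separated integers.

Answer: 3 4 3 4

Derivation:
Step 1: flows [3->0,1->2,2->3] -> levels [1 6 4 3]
Step 2: flows [3->0,1->2,2->3] -> levels [2 5 4 3]
Step 3: flows [3->0,1->2,2->3] -> levels [3 4 4 3]
Step 4: flows [0=3,1=2,2->3] -> levels [3 4 3 4]
Step 5: flows [3->0,1->2,3->2] -> levels [4 3 5 2]
Step 6: flows [0->3,2->1,2->3] -> levels [3 4 3 4]
  -> period-2 cycle: step 6 state = step 4 state; never stabilizes
  -> state at step 30: (30-4) mod 2 = 0, same as step 4 -> [3 4 3 4]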